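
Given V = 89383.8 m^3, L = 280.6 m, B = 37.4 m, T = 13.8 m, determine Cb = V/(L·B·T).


Formula: Cb = V / (L * B * T)
Step 1 — L * B * T = 280.6 * 37.4 * 13.8 = 144823.272 m^3
Step 2 — Cb = 89383.8 / 144823.272 ≈ 0.61719 (5 s.f.)

0.61719


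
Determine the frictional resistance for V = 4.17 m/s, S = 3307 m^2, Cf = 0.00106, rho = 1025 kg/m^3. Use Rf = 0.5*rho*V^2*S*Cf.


Formula: Rf = 0.5 * rho * V^2 * S * Cf
Step 1 — V^2 = 4.17^2 = 17.3889
Step 2 — 0.5 * rho * V^2 = 0.5 * 1025 * 17.3889 = 8911.81125
Step 3 — Rf = 8911.81125 * 3307 * 0.00106 ≈ 31240 N (5 s.f.)

31240 N


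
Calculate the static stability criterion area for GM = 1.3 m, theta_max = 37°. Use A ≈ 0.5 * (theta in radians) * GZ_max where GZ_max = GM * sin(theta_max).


Formula: GZ_max = GM * sin(theta); Area = 0.5 * theta_rad * GZ_max
Step 1 — GZ_max = 1.3 * sin(37°) = 1.3 * 0.601815 = 0.782359 m
Step 2 — theta_rad = 37 * pi/180 = 0.645772 rad
Step 3 — Area = 0.5 * 0.645772 * 0.782359 ≈ 0.25261 m·rad (5 s.f.)

0.25261 m·rad


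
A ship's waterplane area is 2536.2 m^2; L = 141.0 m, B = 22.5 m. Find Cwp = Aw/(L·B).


Formula: Cwp = Aw / (L * B)
Step 1 — L * B = 141.0 * 22.5 = 3172.5 m^2
Step 2 — Cwp = 2536.2 / 3172.5 ≈ 0.79943 (5 s.f.)

0.79943


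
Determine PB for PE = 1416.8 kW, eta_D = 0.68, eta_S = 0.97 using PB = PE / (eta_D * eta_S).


Formula: PB = PE / (eta_D * eta_S)
Step 1 — combined efficiency = eta_D * eta_S = 0.68 * 0.97 = 0.6596
Step 2 — PB = 1416.8 / 0.6596 ≈ 2148.0 kW (5 s.f.)

2148.0 kW


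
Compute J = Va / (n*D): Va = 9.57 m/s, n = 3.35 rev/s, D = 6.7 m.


Formula: J = Va / (n * D)
Step 1 — n * D = 3.35 * 6.7 = 22.445
Step 2 — J = 9.57 / 22.445 ≈ 0.42638 (5 s.f.)

0.42638


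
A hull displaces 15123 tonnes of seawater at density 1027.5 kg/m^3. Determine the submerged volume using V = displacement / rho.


Formula: V = mass / rho
Step 1 — convert tonnes to kg: 15123 t * 1000 = 15123000 kg
Step 2 — V = 15123000 / 1027.5 ≈ 14718 m^3 (5 s.f.)

14718 m^3


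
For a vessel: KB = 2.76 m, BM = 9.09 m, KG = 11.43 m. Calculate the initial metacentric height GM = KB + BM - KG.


Formula: GM = KB + BM - KG
Step 1 — KM = KB + BM = 2.76 + 9.09 = 11.85 m
Step 2 — GM = KM - KG = 11.85 - 11.43 = 0.42 m

0.42 m


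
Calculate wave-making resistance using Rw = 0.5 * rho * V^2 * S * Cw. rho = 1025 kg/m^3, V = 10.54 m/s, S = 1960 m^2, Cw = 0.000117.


Formula: Rw = 0.5 * rho * V^2 * S * Cw
Step 1 — V^2 = 10.54^2 = 111.0916
Step 2 — 0.5 * rho * V^2 = 0.5 * 1025 * 111.0916 = 56934.445
Step 3 — Rw = 56934.445 * 1960 * 0.000117 ≈ 13056 N (5 s.f.)

13056 N


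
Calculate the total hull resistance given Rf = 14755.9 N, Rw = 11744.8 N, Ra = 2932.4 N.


Formula: Rt = Rf + Rw + Ra
Substituting: Rt = 14755.9 + 11744.8 + 2932.4
Result: Rt = 29433.1 N

29433.1 N


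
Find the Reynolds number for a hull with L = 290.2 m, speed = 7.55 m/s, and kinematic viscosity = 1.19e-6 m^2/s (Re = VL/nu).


Formula: Re = V * L / nu
Step 1 — V * L = 7.55 * 290.2 = 2191.01 m^2/s
Step 2 — Re = 2191.01 / 1.19e-6 = 1.84e+09

1.84e+09


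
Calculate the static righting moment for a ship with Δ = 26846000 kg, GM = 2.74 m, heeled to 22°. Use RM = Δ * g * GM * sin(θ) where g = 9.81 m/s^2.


Formula: GZ = GM * sin(theta); RM = disp * g * GZ
Step 1 — GZ = 2.74 * sin(22°) = 2.74 * 0.374607 = 1.026423 m
Step 2 — RM = 26846000 * 9.81 * 1.026423 ≈ 270320000 N·m (5 s.f.)

270320000 N·m


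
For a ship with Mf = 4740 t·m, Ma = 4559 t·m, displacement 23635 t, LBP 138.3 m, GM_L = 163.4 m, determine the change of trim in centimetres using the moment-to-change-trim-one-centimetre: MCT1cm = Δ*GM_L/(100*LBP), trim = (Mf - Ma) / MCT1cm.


Formula: net trimming moment = Mf - Ma; MCT1cm = Δ*GM_L/(100*LBP); trim = net moment / MCT1cm
Step 1 — net trimming moment = 4740 - 4559 = 181 t·m
Step 2 — MCT1cm = 23635 * 163.4 / (100 * 138.3) = 279.245 t·m/cm
Step 3 — trim = 181 / 279.245 ≈ 0.64818 cm (5 s.f.)

0.64818 cm


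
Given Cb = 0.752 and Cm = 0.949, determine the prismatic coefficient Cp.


Formula: Cp = Cb / Cm
Substituting: Cp = 0.752 / 0.949
Result: Cp ≈ 0.79241 (5 s.f.)

0.79241


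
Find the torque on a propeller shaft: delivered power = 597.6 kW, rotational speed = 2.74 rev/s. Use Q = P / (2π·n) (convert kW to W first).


Formula: Q = P_W / (2 * pi * n)
Step 1 — P_W = 597.6 kW * 1000 = 597600.0 W
Step 2 — 2 * pi * n = 2 * pi * 2.74 = 17.215928
Step 3 — Q = 597600.0 / 17.215928 ≈ 34712 N·m (5 s.f.)

34712 N·m


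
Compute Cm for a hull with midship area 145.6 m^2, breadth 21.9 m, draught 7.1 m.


Formula: Cm = Am / (B * T)
Step 1 — B * T = 21.9 * 7.1 = 155.49 m^2
Step 2 — Cm = 145.6 / 155.49 ≈ 0.93639 (5 s.f.)

0.93639


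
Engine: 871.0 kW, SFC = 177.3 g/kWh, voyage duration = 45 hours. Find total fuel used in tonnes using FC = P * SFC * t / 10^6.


Formula: FC (tonnes) = P * SFC * t / 1,000,000
Step 1 — P * SFC * t = 871.0 * 177.3 * 45 = 6949273.5 g
Step 2 — FC (tonnes) = 6949273.5 / 1,000,000 ≈ 6.9493 tonnes (5 s.f.)

6.9493 tonnes


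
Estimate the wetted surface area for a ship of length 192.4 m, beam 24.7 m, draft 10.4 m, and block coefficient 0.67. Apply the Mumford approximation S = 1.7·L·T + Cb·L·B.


Formula: S = 1.7*L*T + V/T with V = Cb*L*B*T, i.e. S = L * (1.7*T + Cb*B)
Step 1 — 1.7*T = 1.7 * 10.4 = 17.68 m
Step 2 — Cb*B = 0.67 * 24.7 = 16.549 m
Step 3 — 1.7*T + Cb*B = 17.68 + 16.549 = 34.229 m
Step 4 — S = 192.4 * 34.229 ≈ 6585.7 m^2 (5 s.f.)

6585.7 m^2


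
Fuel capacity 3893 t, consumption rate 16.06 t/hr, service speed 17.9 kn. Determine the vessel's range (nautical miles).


Formula: endurance = fuel / rate; range = endurance * speed
Step 1 — endurance = 3893 / 16.06 = 242.4035 hours
Step 2 — range = 242.4035 * 17.9 ≈ 4339.0 nautical miles (5 s.f.)

4339.0 NM


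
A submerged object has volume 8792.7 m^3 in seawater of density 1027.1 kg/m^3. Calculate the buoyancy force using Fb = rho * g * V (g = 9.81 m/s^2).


Formula: Fb = rho * g * V
Substituting: Fb = 1027.1 * 9.81 * 8792.7
Intermediate: 1027.1 * 9.81 = 10075.851
Result: Fb = 10075.851 * 8792.7 ≈ 88594000 N (5 s.f.)

88594000 N


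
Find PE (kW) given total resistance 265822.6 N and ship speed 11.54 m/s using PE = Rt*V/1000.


Formula: PE = Rt * V / 1000 (kW)
Step 1 — PE (W) = 265822.6 * 11.54 = 3067592.804 W
Step 2 — PE (kW) = 3067592.804 / 1000 ≈ 3067.6 kW (5 s.f.)

3067.6 kW


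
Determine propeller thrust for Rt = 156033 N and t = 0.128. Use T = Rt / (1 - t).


Formula: T = Rt / (1 - t)
Step 1 — (1 - t) = 1 - 0.128 = 0.872
Step 2 — T = 156033 / 0.872 ≈ 178940 N (5 s.f.)

178940 N


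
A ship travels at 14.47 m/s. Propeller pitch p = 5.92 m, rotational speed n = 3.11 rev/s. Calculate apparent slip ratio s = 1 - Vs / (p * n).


Formula: s = 1 - Vs / (p * n)
Step 1 — p * n = 5.92 * 3.11 = 18.4112
Step 2 — Vs / (p*n) = 14.47 / 18.4112 = 0.785935 (6 d.p.)
Step 3 — s = 1 - 0.785935 = 0.214065

0.214065


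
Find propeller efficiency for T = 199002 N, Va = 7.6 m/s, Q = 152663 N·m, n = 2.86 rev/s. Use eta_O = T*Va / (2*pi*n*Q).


Formula: eta = T * Va / (2 * pi * n * Q)
Step 1 — numerator = T * Va = 199002 * 7.6 = 1512415.2
Step 2 — 2 * pi * n = 2 * pi * 2.86 = 17.96991
Step 3 — denominator = 17.96991 * 152663 = 2743340.37
Step 4 — eta = 1512415.2 / 2743340.37 ≈ 0.55130 (5 s.f.)

0.55130


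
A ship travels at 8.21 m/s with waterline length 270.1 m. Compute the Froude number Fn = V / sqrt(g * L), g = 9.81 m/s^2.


Formula: Fn = V / sqrt(g * L)
Step 1 — g * L = 9.81 * 270.1 = 2649.681
Step 2 — sqrt(g * L) = sqrt(2649.681) = 51.475052
Step 3 — Fn = 8.21 / 51.475052 ≈ 0.15949 (5 s.f.)

0.15949


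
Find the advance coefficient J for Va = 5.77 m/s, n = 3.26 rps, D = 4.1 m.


Formula: J = Va / (n * D)
Step 1 — n * D = 3.26 * 4.1 = 13.366
Step 2 — J = 5.77 / 13.366 ≈ 0.43169 (5 s.f.)

0.43169


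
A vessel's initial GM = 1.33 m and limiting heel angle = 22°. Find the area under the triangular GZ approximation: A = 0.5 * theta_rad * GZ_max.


Formula: GZ_max = GM * sin(theta); Area = 0.5 * theta_rad * GZ_max
Step 1 — GZ_max = 1.33 * sin(22°) = 1.33 * 0.374607 = 0.498227 m
Step 2 — theta_rad = 22 * pi/180 = 0.383972 rad
Step 3 — Area = 0.5 * 0.383972 * 0.498227 ≈ 0.095653 m·rad (5 s.f.)

0.095653 m·rad


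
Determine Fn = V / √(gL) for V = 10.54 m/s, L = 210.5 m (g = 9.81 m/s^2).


Formula: Fn = V / sqrt(g * L)
Step 1 — g * L = 9.81 * 210.5 = 2065.005
Step 2 — sqrt(g * L) = sqrt(2065.005) = 45.442326
Step 3 — Fn = 10.54 / 45.442326 ≈ 0.23194 (5 s.f.)

0.23194


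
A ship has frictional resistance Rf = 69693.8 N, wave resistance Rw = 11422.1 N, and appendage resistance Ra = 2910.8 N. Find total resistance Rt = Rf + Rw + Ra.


Formula: Rt = Rf + Rw + Ra
Substituting: Rt = 69693.8 + 11422.1 + 2910.8
Result: Rt = 84026.7 N

84026.7 N


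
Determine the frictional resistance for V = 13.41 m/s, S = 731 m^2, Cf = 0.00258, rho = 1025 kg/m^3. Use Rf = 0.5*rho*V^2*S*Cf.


Formula: Rf = 0.5 * rho * V^2 * S * Cf
Step 1 — V^2 = 13.41^2 = 179.8281
Step 2 — 0.5 * rho * V^2 = 0.5 * 1025 * 179.8281 = 92161.90125
Step 3 — Rf = 92161.90125 * 731 * 0.00258 ≈ 173820 N (5 s.f.)

173820 N


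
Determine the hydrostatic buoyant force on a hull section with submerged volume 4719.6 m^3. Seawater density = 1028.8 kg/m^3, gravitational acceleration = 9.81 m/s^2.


Formula: Fb = rho * g * V
Substituting: Fb = 1028.8 * 9.81 * 4719.6
Intermediate: 1028.8 * 9.81 = 10092.528
Result: Fb = 10092.528 * 4719.6 ≈ 47633000 N (5 s.f.)

47633000 N


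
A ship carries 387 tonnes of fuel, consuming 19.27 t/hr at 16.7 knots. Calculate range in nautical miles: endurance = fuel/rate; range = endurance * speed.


Formula: endurance = fuel / rate; range = endurance * speed
Step 1 — endurance = 387 / 19.27 = 20.083 hours
Step 2 — range = 20.083 * 16.7 ≈ 335.39 nautical miles (5 s.f.)

335.39 NM


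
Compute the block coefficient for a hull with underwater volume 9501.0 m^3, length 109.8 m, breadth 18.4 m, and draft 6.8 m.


Formula: Cb = V / (L * B * T)
Step 1 — L * B * T = 109.8 * 18.4 * 6.8 = 13738.176 m^3
Step 2 — Cb = 9501.0 / 13738.176 ≈ 0.69158 (5 s.f.)

0.69158


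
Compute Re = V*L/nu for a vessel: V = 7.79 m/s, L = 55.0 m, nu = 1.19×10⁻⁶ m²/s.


Formula: Re = V * L / nu
Step 1 — V * L = 7.79 * 55.0 = 428.45 m^2/s
Step 2 — Re = 428.45 / 1.19e-6 = 3.60e+08

3.60e+08


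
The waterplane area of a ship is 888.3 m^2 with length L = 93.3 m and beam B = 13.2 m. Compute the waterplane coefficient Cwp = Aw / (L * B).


Formula: Cwp = Aw / (L * B)
Step 1 — L * B = 93.3 * 13.2 = 1231.56 m^2
Step 2 — Cwp = 888.3 / 1231.56 ≈ 0.72128 (5 s.f.)

0.72128


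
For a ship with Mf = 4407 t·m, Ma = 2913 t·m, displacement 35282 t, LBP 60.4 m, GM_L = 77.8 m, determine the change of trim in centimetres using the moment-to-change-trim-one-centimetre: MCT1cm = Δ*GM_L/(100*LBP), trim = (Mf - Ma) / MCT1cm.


Formula: net trimming moment = Mf - Ma; MCT1cm = Δ*GM_L/(100*LBP); trim = net moment / MCT1cm
Step 1 — net trimming moment = 4407 - 2913 = 1494 t·m
Step 2 — MCT1cm = 35282 * 77.8 / (100 * 60.4) = 454.4602 t·m/cm
Step 3 — trim = 1494 / 454.4602 ≈ 3.2874 cm (5 s.f.)

3.2874 cm


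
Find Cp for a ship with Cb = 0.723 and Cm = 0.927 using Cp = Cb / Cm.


Formula: Cp = Cb / Cm
Substituting: Cp = 0.723 / 0.927
Result: Cp ≈ 0.77994 (5 s.f.)

0.77994


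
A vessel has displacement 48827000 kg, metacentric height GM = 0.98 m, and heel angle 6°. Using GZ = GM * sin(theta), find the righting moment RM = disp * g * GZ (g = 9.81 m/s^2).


Formula: GZ = GM * sin(theta); RM = disp * g * GZ
Step 1 — GZ = 0.98 * sin(6°) = 0.98 * 0.104528 = 0.102437 m
Step 2 — RM = 48827000 * 9.81 * 0.102437 ≈ 49067000 N·m (5 s.f.)

49067000 N·m


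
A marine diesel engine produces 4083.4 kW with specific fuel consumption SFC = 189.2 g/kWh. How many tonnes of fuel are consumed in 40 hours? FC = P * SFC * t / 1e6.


Formula: FC (tonnes) = P * SFC * t / 1,000,000
Step 1 — P * SFC * t = 4083.4 * 189.2 * 40 = 30903171.2 g
Step 2 — FC (tonnes) = 30903171.2 / 1,000,000 ≈ 30.903 tonnes (5 s.f.)

30.903 tonnes


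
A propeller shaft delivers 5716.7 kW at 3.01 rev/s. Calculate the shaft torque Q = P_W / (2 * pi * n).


Formula: Q = P_W / (2 * pi * n)
Step 1 — P_W = 5716.7 kW * 1000 = 5716700.0 W
Step 2 — 2 * pi * n = 2 * pi * 3.01 = 18.912388
Step 3 — Q = 5716700.0 / 18.912388 ≈ 302270 N·m (5 s.f.)

302270 N·m


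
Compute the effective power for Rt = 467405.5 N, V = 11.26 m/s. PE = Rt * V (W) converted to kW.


Formula: PE = Rt * V / 1000 (kW)
Step 1 — PE (W) = 467405.5 * 11.26 = 5262985.93 W
Step 2 — PE (kW) = 5262985.93 / 1000 ≈ 5263.0 kW (5 s.f.)

5263.0 kW


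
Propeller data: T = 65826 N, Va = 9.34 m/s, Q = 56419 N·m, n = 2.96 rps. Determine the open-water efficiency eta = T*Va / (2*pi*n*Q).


Formula: eta = T * Va / (2 * pi * n * Q)
Step 1 — numerator = T * Va = 65826 * 9.34 = 614814.84
Step 2 — 2 * pi * n = 2 * pi * 2.96 = 18.598229
Step 3 — denominator = 18.598229 * 56419 = 1049293.48
Step 4 — eta = 614814.84 / 1049293.48 ≈ 0.58593 (5 s.f.)

0.58593


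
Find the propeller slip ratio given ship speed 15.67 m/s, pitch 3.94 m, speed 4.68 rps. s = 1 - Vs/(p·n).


Formula: s = 1 - Vs / (p * n)
Step 1 — p * n = 3.94 * 4.68 = 18.4392
Step 2 — Vs / (p*n) = 15.67 / 18.4392 = 0.84982 (6 d.p.)
Step 3 — s = 1 - 0.84982 = 0.15018

0.15018


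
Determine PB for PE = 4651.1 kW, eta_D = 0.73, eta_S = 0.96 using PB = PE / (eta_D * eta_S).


Formula: PB = PE / (eta_D * eta_S)
Step 1 — combined efficiency = eta_D * eta_S = 0.73 * 0.96 = 0.7008
Step 2 — PB = 4651.1 / 0.7008 ≈ 6636.8 kW (5 s.f.)

6636.8 kW


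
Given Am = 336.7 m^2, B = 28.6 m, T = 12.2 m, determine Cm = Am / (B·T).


Formula: Cm = Am / (B * T)
Step 1 — B * T = 28.6 * 12.2 = 348.92 m^2
Step 2 — Cm = 336.7 / 348.92 ≈ 0.96498 (5 s.f.)

0.96498


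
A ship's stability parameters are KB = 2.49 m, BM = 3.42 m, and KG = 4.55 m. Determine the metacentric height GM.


Formula: GM = KB + BM - KG
Step 1 — KM = KB + BM = 2.49 + 3.42 = 5.91 m
Step 2 — GM = KM - KG = 5.91 - 4.55 = 1.36 m

1.36 m


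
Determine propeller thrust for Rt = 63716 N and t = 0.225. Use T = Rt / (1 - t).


Formula: T = Rt / (1 - t)
Step 1 — (1 - t) = 1 - 0.225 = 0.775
Step 2 — T = 63716 / 0.775 ≈ 82214 N (5 s.f.)

82214 N


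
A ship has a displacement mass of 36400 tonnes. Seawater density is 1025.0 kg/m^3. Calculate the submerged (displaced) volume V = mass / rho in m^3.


Formula: V = mass / rho
Step 1 — convert tonnes to kg: 36400 t * 1000 = 36400000 kg
Step 2 — V = 36400000 / 1025.0 ≈ 35512 m^3 (5 s.f.)

35512 m^3


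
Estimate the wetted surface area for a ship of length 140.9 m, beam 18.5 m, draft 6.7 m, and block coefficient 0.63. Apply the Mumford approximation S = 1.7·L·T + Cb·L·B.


Formula: S = 1.7*L*T + V/T with V = Cb*L*B*T, i.e. S = L * (1.7*T + Cb*B)
Step 1 — 1.7*T = 1.7 * 6.7 = 11.39 m
Step 2 — Cb*B = 0.63 * 18.5 = 11.655 m
Step 3 — 1.7*T + Cb*B = 11.39 + 11.655 = 23.045 m
Step 4 — S = 140.9 * 23.045 ≈ 3247.0 m^2 (5 s.f.)

3247.0 m^2


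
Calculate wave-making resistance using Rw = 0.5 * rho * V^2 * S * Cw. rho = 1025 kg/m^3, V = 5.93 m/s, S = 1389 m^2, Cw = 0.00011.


Formula: Rw = 0.5 * rho * V^2 * S * Cw
Step 1 — V^2 = 5.93^2 = 35.1649
Step 2 — 0.5 * rho * V^2 = 0.5 * 1025 * 35.1649 = 18022.01125
Step 3 — Rw = 18022.01125 * 1389 * 0.00011 ≈ 2753.6 N (5 s.f.)

2753.6 N


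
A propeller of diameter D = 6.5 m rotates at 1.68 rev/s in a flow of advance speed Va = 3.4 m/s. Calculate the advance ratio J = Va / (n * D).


Formula: J = Va / (n * D)
Step 1 — n * D = 1.68 * 6.5 = 10.92
Step 2 — J = 3.4 / 10.92 ≈ 0.31136 (5 s.f.)

0.31136


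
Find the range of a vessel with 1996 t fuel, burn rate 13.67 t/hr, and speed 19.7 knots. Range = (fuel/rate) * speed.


Formula: endurance = fuel / rate; range = endurance * speed
Step 1 — endurance = 1996 / 13.67 = 146.0132 hours
Step 2 — range = 146.0132 * 19.7 ≈ 2876.5 nautical miles (5 s.f.)

2876.5 NM


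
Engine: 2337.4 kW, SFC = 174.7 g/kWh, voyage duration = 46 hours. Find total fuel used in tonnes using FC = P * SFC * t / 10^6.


Formula: FC (tonnes) = P * SFC * t / 1,000,000
Step 1 — P * SFC * t = 2337.4 * 174.7 * 46 = 18783813.88 g
Step 2 — FC (tonnes) = 18783813.88 / 1,000,000 ≈ 18.784 tonnes (5 s.f.)

18.784 tonnes


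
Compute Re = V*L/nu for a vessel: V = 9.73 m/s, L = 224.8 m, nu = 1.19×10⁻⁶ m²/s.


Formula: Re = V * L / nu
Step 1 — V * L = 9.73 * 224.8 = 2187.304 m^2/s
Step 2 — Re = 2187.304 / 1.19e-6 = 1.84e+09

1.84e+09


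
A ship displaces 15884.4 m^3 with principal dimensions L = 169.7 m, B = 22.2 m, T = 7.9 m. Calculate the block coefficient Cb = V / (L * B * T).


Formula: Cb = V / (L * B * T)
Step 1 — L * B * T = 169.7 * 22.2 * 7.9 = 29761.986 m^3
Step 2 — Cb = 15884.4 / 29761.986 ≈ 0.53371 (5 s.f.)

0.53371


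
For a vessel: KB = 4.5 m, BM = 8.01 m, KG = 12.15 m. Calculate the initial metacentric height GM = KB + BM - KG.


Formula: GM = KB + BM - KG
Step 1 — KM = KB + BM = 4.5 + 8.01 = 12.51 m
Step 2 — GM = KM - KG = 12.51 - 12.15 = 0.36 m

0.36 m


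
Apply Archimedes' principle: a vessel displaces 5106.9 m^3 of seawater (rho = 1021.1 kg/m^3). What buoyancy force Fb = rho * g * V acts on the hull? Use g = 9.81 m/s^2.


Formula: Fb = rho * g * V
Substituting: Fb = 1021.1 * 9.81 * 5106.9
Intermediate: 1021.1 * 9.81 = 10016.991
Result: Fb = 10016.991 * 5106.9 ≈ 51156000 N (5 s.f.)

51156000 N


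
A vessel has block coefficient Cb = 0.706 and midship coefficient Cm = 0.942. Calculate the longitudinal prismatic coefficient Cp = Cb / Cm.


Formula: Cp = Cb / Cm
Substituting: Cp = 0.706 / 0.942
Result: Cp ≈ 0.74947 (5 s.f.)

0.74947


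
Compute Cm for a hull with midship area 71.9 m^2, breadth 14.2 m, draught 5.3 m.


Formula: Cm = Am / (B * T)
Step 1 — B * T = 14.2 * 5.3 = 75.26 m^2
Step 2 — Cm = 71.9 / 75.26 ≈ 0.95535 (5 s.f.)

0.95535


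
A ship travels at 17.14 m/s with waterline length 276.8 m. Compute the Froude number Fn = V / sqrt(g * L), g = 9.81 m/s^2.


Formula: Fn = V / sqrt(g * L)
Step 1 — g * L = 9.81 * 276.8 = 2715.408
Step 2 — sqrt(g * L) = sqrt(2715.408) = 52.109577
Step 3 — Fn = 17.14 / 52.109577 ≈ 0.32892 (5 s.f.)

0.32892


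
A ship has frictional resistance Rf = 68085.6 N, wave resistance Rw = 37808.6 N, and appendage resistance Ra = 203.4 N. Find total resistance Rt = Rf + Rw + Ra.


Formula: Rt = Rf + Rw + Ra
Substituting: Rt = 68085.6 + 37808.6 + 203.4
Result: Rt = 106097.6 N

106097.6 N


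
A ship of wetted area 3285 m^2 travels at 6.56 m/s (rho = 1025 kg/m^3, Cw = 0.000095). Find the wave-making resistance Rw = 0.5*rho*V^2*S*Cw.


Formula: Rw = 0.5 * rho * V^2 * S * Cw
Step 1 — V^2 = 6.56^2 = 43.0336
Step 2 — 0.5 * rho * V^2 = 0.5 * 1025 * 43.0336 = 22054.72
Step 3 — Rw = 22054.72 * 3285 * 0.000095 ≈ 6882.7 N (5 s.f.)

6882.7 N


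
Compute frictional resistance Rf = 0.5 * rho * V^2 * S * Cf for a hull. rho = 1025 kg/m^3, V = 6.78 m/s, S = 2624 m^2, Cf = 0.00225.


Formula: Rf = 0.5 * rho * V^2 * S * Cf
Step 1 — V^2 = 6.78^2 = 45.9684
Step 2 — 0.5 * rho * V^2 = 0.5 * 1025 * 45.9684 = 23558.805
Step 3 — Rf = 23558.805 * 2624 * 0.00225 ≈ 139090 N (5 s.f.)

139090 N


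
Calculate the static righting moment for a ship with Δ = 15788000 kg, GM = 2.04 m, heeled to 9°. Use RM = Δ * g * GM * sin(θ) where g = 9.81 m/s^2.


Formula: GZ = GM * sin(theta); RM = disp * g * GZ
Step 1 — GZ = 2.04 * sin(9°) = 2.04 * 0.156434 = 0.319125 m
Step 2 — RM = 15788000 * 9.81 * 0.319125 ≈ 49426000 N·m (5 s.f.)

49426000 N·m


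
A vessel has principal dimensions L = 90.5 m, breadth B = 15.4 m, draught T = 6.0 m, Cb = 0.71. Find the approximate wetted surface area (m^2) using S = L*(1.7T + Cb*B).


Formula: S = 1.7*L*T + V/T with V = Cb*L*B*T, i.e. S = L * (1.7*T + Cb*B)
Step 1 — 1.7*T = 1.7 * 6.0 = 10.2 m
Step 2 — Cb*B = 0.71 * 15.4 = 10.934 m
Step 3 — 1.7*T + Cb*B = 10.2 + 10.934 = 21.134 m
Step 4 — S = 90.5 * 21.134 ≈ 1912.6 m^2 (5 s.f.)

1912.6 m^2


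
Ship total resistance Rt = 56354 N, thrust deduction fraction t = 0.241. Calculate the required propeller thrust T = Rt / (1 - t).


Formula: T = Rt / (1 - t)
Step 1 — (1 - t) = 1 - 0.241 = 0.759
Step 2 — T = 56354 / 0.759 ≈ 74248 N (5 s.f.)

74248 N


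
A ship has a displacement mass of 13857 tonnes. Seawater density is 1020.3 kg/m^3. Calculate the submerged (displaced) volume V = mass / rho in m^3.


Formula: V = mass / rho
Step 1 — convert tonnes to kg: 13857 t * 1000 = 13857000 kg
Step 2 — V = 13857000 / 1020.3 ≈ 13581 m^3 (5 s.f.)

13581 m^3


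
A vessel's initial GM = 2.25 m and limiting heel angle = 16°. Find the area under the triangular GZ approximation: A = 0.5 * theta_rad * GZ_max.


Formula: GZ_max = GM * sin(theta); Area = 0.5 * theta_rad * GZ_max
Step 1 — GZ_max = 2.25 * sin(16°) = 2.25 * 0.275637 = 0.620183 m
Step 2 — theta_rad = 16 * pi/180 = 0.279253 rad
Step 3 — Area = 0.5 * 0.279253 * 0.620183 ≈ 0.086594 m·rad (5 s.f.)

0.086594 m·rad


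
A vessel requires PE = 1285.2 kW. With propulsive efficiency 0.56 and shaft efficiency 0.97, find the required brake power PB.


Formula: PB = PE / (eta_D * eta_S)
Step 1 — combined efficiency = eta_D * eta_S = 0.56 * 0.97 = 0.5432
Step 2 — PB = 1285.2 / 0.5432 ≈ 2366.0 kW (5 s.f.)

2366.0 kW


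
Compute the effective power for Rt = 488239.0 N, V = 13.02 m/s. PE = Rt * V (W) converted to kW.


Formula: PE = Rt * V / 1000 (kW)
Step 1 — PE (W) = 488239.0 * 13.02 = 6356871.78 W
Step 2 — PE (kW) = 6356871.78 / 1000 ≈ 6356.9 kW (5 s.f.)

6356.9 kW


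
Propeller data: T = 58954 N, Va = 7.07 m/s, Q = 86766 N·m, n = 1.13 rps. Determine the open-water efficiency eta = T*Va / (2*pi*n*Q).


Formula: eta = T * Va / (2 * pi * n * Q)
Step 1 — numerator = T * Va = 58954 * 7.07 = 416804.78
Step 2 — 2 * pi * n = 2 * pi * 1.13 = 7.099999
Step 3 — denominator = 7.099999 * 86766 = 616038.51
Step 4 — eta = 416804.78 / 616038.51 ≈ 0.67659 (5 s.f.)

0.67659


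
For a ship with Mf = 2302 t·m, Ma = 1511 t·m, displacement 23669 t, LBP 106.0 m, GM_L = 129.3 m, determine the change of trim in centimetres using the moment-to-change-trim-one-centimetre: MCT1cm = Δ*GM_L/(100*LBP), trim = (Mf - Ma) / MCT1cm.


Formula: net trimming moment = Mf - Ma; MCT1cm = Δ*GM_L/(100*LBP); trim = net moment / MCT1cm
Step 1 — net trimming moment = 2302 - 1511 = 791 t·m
Step 2 — MCT1cm = 23669 * 129.3 / (100 * 106.0) = 288.7171 t·m/cm
Step 3 — trim = 791 / 288.7171 ≈ 2.7397 cm (5 s.f.)

2.7397 cm


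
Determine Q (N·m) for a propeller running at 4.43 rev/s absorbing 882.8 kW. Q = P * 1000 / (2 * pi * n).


Formula: Q = P_W / (2 * pi * n)
Step 1 — P_W = 882.8 kW * 1000 = 882800.0 W
Step 2 — 2 * pi * n = 2 * pi * 4.43 = 27.834511
Step 3 — Q = 882800.0 / 27.834511 ≈ 31716 N·m (5 s.f.)

31716 N·m


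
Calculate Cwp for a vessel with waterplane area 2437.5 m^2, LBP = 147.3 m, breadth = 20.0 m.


Formula: Cwp = Aw / (L * B)
Step 1 — L * B = 147.3 * 20.0 = 2946.0 m^2
Step 2 — Cwp = 2437.5 / 2946.0 ≈ 0.82739 (5 s.f.)

0.82739


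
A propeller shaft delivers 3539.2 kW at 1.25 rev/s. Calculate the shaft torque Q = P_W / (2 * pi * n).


Formula: Q = P_W / (2 * pi * n)
Step 1 — P_W = 3539.2 kW * 1000 = 3539200.0 W
Step 2 — 2 * pi * n = 2 * pi * 1.25 = 7.853982
Step 3 — Q = 3539200.0 / 7.853982 ≈ 450620 N·m (5 s.f.)

450620 N·m


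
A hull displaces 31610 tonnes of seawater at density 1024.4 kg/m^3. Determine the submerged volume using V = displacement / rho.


Formula: V = mass / rho
Step 1 — convert tonnes to kg: 31610 t * 1000 = 31610000 kg
Step 2 — V = 31610000 / 1024.4 ≈ 30857 m^3 (5 s.f.)

30857 m^3


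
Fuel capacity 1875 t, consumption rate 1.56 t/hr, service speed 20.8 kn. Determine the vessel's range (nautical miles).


Formula: endurance = fuel / rate; range = endurance * speed
Step 1 — endurance = 1875 / 1.56 = 1201.9231 hours
Step 2 — range = 1201.9231 * 20.8 ≈ 25000 nautical miles (5 s.f.)

25000 NM


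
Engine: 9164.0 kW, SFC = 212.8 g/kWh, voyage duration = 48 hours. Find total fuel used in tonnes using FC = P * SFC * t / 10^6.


Formula: FC (tonnes) = P * SFC * t / 1,000,000
Step 1 — P * SFC * t = 9164.0 * 212.8 * 48 = 93604761.6 g
Step 2 — FC (tonnes) = 93604761.6 / 1,000,000 ≈ 93.605 tonnes (5 s.f.)

93.605 tonnes


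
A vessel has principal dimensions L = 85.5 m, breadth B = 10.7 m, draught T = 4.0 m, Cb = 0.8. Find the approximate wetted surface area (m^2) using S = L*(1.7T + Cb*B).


Formula: S = 1.7*L*T + V/T with V = Cb*L*B*T, i.e. S = L * (1.7*T + Cb*B)
Step 1 — 1.7*T = 1.7 * 4.0 = 6.8 m
Step 2 — Cb*B = 0.8 * 10.7 = 8.56 m
Step 3 — 1.7*T + Cb*B = 6.8 + 8.56 = 15.36 m
Step 4 — S = 85.5 * 15.36 ≈ 1313.3 m^2 (5 s.f.)

1313.3 m^2


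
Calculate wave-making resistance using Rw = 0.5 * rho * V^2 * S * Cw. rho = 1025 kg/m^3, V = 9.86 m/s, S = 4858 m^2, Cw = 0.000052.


Formula: Rw = 0.5 * rho * V^2 * S * Cw
Step 1 — V^2 = 9.86^2 = 97.2196
Step 2 — 0.5 * rho * V^2 = 0.5 * 1025 * 97.2196 = 49825.045
Step 3 — Rw = 49825.045 * 4858 * 0.000052 ≈ 12587 N (5 s.f.)

12587 N


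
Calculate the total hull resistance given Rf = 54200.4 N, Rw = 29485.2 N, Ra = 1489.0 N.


Formula: Rt = Rf + Rw + Ra
Substituting: Rt = 54200.4 + 29485.2 + 1489.0
Result: Rt = 85174.6 N

85174.6 N


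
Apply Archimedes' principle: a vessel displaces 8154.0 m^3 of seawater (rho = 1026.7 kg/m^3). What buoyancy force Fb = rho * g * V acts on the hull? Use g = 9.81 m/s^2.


Formula: Fb = rho * g * V
Substituting: Fb = 1026.7 * 9.81 * 8154.0
Intermediate: 1026.7 * 9.81 = 10071.927
Result: Fb = 10071.927 * 8154.0 ≈ 82126000 N (5 s.f.)

82126000 N


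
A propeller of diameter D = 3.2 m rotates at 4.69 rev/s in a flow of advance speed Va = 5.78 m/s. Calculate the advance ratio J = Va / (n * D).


Formula: J = Va / (n * D)
Step 1 — n * D = 4.69 * 3.2 = 15.008
Step 2 — J = 5.78 / 15.008 ≈ 0.38513 (5 s.f.)

0.38513


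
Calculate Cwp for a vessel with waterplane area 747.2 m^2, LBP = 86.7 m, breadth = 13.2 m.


Formula: Cwp = Aw / (L * B)
Step 1 — L * B = 86.7 * 13.2 = 1144.44 m^2
Step 2 — Cwp = 747.2 / 1144.44 ≈ 0.65290 (5 s.f.)

0.65290


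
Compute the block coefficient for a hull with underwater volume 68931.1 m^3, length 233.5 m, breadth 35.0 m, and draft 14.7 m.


Formula: Cb = V / (L * B * T)
Step 1 — L * B * T = 233.5 * 35.0 * 14.7 = 120135.75 m^3
Step 2 — Cb = 68931.1 / 120135.75 ≈ 0.57378 (5 s.f.)

0.57378


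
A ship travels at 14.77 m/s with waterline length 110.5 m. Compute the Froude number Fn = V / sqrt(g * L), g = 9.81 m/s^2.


Formula: Fn = V / sqrt(g * L)
Step 1 — g * L = 9.81 * 110.5 = 1084.005
Step 2 — sqrt(g * L) = sqrt(1084.005) = 32.924231
Step 3 — Fn = 14.77 / 32.924231 ≈ 0.44861 (5 s.f.)

0.44861


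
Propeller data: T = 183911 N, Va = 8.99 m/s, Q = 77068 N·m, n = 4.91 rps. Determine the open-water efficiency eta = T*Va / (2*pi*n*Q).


Formula: eta = T * Va / (2 * pi * n * Q)
Step 1 — numerator = T * Va = 183911 * 8.99 = 1653359.89
Step 2 — 2 * pi * n = 2 * pi * 4.91 = 30.85044
Step 3 — denominator = 30.85044 * 77068 = 2377581.71
Step 4 — eta = 1653359.89 / 2377581.71 ≈ 0.69540 (5 s.f.)

0.69540


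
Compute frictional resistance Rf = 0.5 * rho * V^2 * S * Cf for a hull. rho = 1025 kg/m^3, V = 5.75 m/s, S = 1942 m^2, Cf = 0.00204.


Formula: Rf = 0.5 * rho * V^2 * S * Cf
Step 1 — V^2 = 5.75^2 = 33.0625
Step 2 — 0.5 * rho * V^2 = 0.5 * 1025 * 33.0625 = 16944.53125
Step 3 — Rf = 16944.53125 * 1942 * 0.00204 ≈ 67129 N (5 s.f.)

67129 N


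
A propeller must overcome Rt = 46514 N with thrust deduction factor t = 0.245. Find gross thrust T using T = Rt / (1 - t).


Formula: T = Rt / (1 - t)
Step 1 — (1 - t) = 1 - 0.245 = 0.755
Step 2 — T = 46514 / 0.755 ≈ 61608 N (5 s.f.)

61608 N


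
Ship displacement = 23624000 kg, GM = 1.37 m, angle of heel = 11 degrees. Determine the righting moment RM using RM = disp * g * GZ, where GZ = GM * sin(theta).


Formula: GZ = GM * sin(theta); RM = disp * g * GZ
Step 1 — GZ = 1.37 * sin(11°) = 1.37 * 0.190809 = 0.261408 m
Step 2 — RM = 23624000 * 9.81 * 0.261408 ≈ 60582000 N·m (5 s.f.)

60582000 N·m


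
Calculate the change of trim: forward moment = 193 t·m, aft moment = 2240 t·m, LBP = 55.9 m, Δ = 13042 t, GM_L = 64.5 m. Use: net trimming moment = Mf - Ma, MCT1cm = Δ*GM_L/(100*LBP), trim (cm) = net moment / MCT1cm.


Formula: net trimming moment = Mf - Ma; MCT1cm = Δ*GM_L/(100*LBP); trim = net moment / MCT1cm
Step 1 — net trimming moment = 193 - 2240 = -2047 t·m
Step 2 — MCT1cm = 13042 * 64.5 / (100 * 55.9) = 150.4846 t·m/cm
Step 3 — trim = -2047 / 150.4846 ≈ -13.603 cm (5 s.f.)

-13.603 cm


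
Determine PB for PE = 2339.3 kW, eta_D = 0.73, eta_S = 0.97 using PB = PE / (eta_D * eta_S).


Formula: PB = PE / (eta_D * eta_S)
Step 1 — combined efficiency = eta_D * eta_S = 0.73 * 0.97 = 0.7081
Step 2 — PB = 2339.3 / 0.7081 ≈ 3303.6 kW (5 s.f.)

3303.6 kW


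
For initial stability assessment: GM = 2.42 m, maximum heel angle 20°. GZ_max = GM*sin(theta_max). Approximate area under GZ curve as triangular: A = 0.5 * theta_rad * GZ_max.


Formula: GZ_max = GM * sin(theta); Area = 0.5 * theta_rad * GZ_max
Step 1 — GZ_max = 2.42 * sin(20°) = 2.42 * 0.34202 = 0.827688 m
Step 2 — theta_rad = 20 * pi/180 = 0.349066 rad
Step 3 — Area = 0.5 * 0.349066 * 0.827688 ≈ 0.14446 m·rad (5 s.f.)

0.14446 m·rad


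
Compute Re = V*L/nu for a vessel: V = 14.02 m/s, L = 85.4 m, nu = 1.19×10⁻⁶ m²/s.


Formula: Re = V * L / nu
Step 1 — V * L = 14.02 * 85.4 = 1197.308 m^2/s
Step 2 — Re = 1197.308 / 1.19e-6 = 1.01e+09

1.01e+09


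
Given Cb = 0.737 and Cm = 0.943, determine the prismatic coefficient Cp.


Formula: Cp = Cb / Cm
Substituting: Cp = 0.737 / 0.943
Result: Cp ≈ 0.78155 (5 s.f.)

0.78155


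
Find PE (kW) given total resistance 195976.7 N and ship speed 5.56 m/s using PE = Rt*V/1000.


Formula: PE = Rt * V / 1000 (kW)
Step 1 — PE (W) = 195976.7 * 5.56 = 1089630.452 W
Step 2 — PE (kW) = 1089630.452 / 1000 ≈ 1089.6 kW (5 s.f.)

1089.6 kW


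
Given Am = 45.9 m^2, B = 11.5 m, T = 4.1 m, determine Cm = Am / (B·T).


Formula: Cm = Am / (B * T)
Step 1 — B * T = 11.5 * 4.1 = 47.15 m^2
Step 2 — Cm = 45.9 / 47.15 ≈ 0.97349 (5 s.f.)

0.97349


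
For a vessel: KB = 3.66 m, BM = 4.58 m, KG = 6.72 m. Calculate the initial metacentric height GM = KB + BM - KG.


Formula: GM = KB + BM - KG
Step 1 — KM = KB + BM = 3.66 + 4.58 = 8.24 m
Step 2 — GM = KM - KG = 8.24 - 6.72 = 1.52 m

1.52 m


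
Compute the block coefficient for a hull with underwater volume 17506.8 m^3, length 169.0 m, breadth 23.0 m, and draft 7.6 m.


Formula: Cb = V / (L * B * T)
Step 1 — L * B * T = 169.0 * 23.0 * 7.6 = 29541.2 m^3
Step 2 — Cb = 17506.8 / 29541.2 ≈ 0.59262 (5 s.f.)

0.59262


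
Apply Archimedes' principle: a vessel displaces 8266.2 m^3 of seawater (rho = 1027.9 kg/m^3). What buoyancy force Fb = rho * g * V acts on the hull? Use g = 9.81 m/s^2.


Formula: Fb = rho * g * V
Substituting: Fb = 1027.9 * 9.81 * 8266.2
Intermediate: 1027.9 * 9.81 = 10083.699
Result: Fb = 10083.699 * 8266.2 ≈ 83354000 N (5 s.f.)

83354000 N


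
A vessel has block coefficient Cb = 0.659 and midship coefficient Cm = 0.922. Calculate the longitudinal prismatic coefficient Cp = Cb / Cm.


Formula: Cp = Cb / Cm
Substituting: Cp = 0.659 / 0.922
Result: Cp ≈ 0.71475 (5 s.f.)

0.71475


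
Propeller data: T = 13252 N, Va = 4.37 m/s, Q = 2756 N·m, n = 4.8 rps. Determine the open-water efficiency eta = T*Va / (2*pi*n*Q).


Formula: eta = T * Va / (2 * pi * n * Q)
Step 1 — numerator = T * Va = 13252 * 4.37 = 57911.24
Step 2 — 2 * pi * n = 2 * pi * 4.8 = 30.159289
Step 3 — denominator = 30.159289 * 2756 = 83119.0
Step 4 — eta = 57911.24 / 83119.0 ≈ 0.69673 (5 s.f.)

0.69673


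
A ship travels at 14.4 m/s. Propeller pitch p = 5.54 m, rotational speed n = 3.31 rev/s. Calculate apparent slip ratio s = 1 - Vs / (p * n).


Formula: s = 1 - Vs / (p * n)
Step 1 — p * n = 5.54 * 3.31 = 18.3374
Step 2 — Vs / (p*n) = 14.4 / 18.3374 = 0.78528 (6 d.p.)
Step 3 — s = 1 - 0.78528 = 0.21472

0.21472


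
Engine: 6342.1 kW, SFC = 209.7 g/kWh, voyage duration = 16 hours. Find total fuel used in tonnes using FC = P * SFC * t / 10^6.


Formula: FC (tonnes) = P * SFC * t / 1,000,000
Step 1 — P * SFC * t = 6342.1 * 209.7 * 16 = 21279013.92 g
Step 2 — FC (tonnes) = 21279013.92 / 1,000,000 ≈ 21.279 tonnes (5 s.f.)

21.279 tonnes


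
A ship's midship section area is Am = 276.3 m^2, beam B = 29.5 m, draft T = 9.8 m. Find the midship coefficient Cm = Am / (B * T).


Formula: Cm = Am / (B * T)
Step 1 — B * T = 29.5 * 9.8 = 289.1 m^2
Step 2 — Cm = 276.3 / 289.1 ≈ 0.95572 (5 s.f.)

0.95572


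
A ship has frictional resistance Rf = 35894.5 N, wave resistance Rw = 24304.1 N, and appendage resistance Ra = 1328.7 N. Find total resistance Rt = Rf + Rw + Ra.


Formula: Rt = Rf + Rw + Ra
Substituting: Rt = 35894.5 + 24304.1 + 1328.7
Result: Rt = 61527.3 N

61527.3 N


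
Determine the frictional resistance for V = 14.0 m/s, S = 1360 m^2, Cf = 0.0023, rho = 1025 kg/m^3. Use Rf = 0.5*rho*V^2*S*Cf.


Formula: Rf = 0.5 * rho * V^2 * S * Cf
Step 1 — V^2 = 14.0^2 = 196.0
Step 2 — 0.5 * rho * V^2 = 0.5 * 1025 * 196.0 = 100450.0
Step 3 — Rf = 100450.0 * 1360 * 0.0023 ≈ 314210 N (5 s.f.)

314210 N


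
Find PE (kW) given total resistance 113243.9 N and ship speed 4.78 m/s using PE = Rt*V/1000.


Formula: PE = Rt * V / 1000 (kW)
Step 1 — PE (W) = 113243.9 * 4.78 = 541305.842 W
Step 2 — PE (kW) = 541305.842 / 1000 ≈ 541.31 kW (5 s.f.)

541.31 kW


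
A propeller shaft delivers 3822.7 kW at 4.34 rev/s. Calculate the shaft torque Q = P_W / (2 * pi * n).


Formula: Q = P_W / (2 * pi * n)
Step 1 — P_W = 3822.7 kW * 1000 = 3822700.0 W
Step 2 — 2 * pi * n = 2 * pi * 4.34 = 27.269024
Step 3 — Q = 3822700.0 / 27.269024 ≈ 140180 N·m (5 s.f.)

140180 N·m


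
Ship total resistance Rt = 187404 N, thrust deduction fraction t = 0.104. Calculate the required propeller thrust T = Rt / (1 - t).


Formula: T = Rt / (1 - t)
Step 1 — (1 - t) = 1 - 0.104 = 0.896
Step 2 — T = 187404 / 0.896 ≈ 209160 N (5 s.f.)

209160 N


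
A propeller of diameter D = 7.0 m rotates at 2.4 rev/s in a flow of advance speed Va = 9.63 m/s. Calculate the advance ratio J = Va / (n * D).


Formula: J = Va / (n * D)
Step 1 — n * D = 2.4 * 7.0 = 16.8
Step 2 — J = 9.63 / 16.8 ≈ 0.57321 (5 s.f.)

0.57321


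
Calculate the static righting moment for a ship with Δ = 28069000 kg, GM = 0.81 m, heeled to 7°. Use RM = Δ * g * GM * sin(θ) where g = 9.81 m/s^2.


Formula: GZ = GM * sin(theta); RM = disp * g * GZ
Step 1 — GZ = 0.81 * sin(7°) = 0.81 * 0.121869 = 0.098714 m
Step 2 — RM = 28069000 * 9.81 * 0.098714 ≈ 27182000 N·m (5 s.f.)

27182000 N·m


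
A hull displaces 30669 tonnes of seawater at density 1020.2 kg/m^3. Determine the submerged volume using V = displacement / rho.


Formula: V = mass / rho
Step 1 — convert tonnes to kg: 30669 t * 1000 = 30669000 kg
Step 2 — V = 30669000 / 1020.2 ≈ 30062 m^3 (5 s.f.)

30062 m^3


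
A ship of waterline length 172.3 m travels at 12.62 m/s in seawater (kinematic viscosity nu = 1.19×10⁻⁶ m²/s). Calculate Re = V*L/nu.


Formula: Re = V * L / nu
Step 1 — V * L = 12.62 * 172.3 = 2174.426 m^2/s
Step 2 — Re = 2174.426 / 1.19e-6 = 1.83e+09

1.83e+09


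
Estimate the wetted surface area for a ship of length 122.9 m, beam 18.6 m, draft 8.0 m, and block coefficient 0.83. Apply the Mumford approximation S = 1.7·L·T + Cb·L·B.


Formula: S = 1.7*L*T + V/T with V = Cb*L*B*T, i.e. S = L * (1.7*T + Cb*B)
Step 1 — 1.7*T = 1.7 * 8.0 = 13.6 m
Step 2 — Cb*B = 0.83 * 18.6 = 15.438 m
Step 3 — 1.7*T + Cb*B = 13.6 + 15.438 = 29.038 m
Step 4 — S = 122.9 * 29.038 ≈ 3568.8 m^2 (5 s.f.)

3568.8 m^2


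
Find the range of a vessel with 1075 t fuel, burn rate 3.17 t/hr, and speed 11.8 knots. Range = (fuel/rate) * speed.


Formula: endurance = fuel / rate; range = endurance * speed
Step 1 — endurance = 1075 / 3.17 = 339.1167 hours
Step 2 — range = 339.1167 * 11.8 ≈ 4001.6 nautical miles (5 s.f.)

4001.6 NM


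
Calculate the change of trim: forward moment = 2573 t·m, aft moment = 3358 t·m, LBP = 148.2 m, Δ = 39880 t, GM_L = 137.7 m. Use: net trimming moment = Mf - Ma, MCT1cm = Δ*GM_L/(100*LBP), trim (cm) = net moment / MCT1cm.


Formula: net trimming moment = Mf - Ma; MCT1cm = Δ*GM_L/(100*LBP); trim = net moment / MCT1cm
Step 1 — net trimming moment = 2573 - 3358 = -785 t·m
Step 2 — MCT1cm = 39880 * 137.7 / (100 * 148.2) = 370.5449 t·m/cm
Step 3 — trim = -785 / 370.5449 ≈ -2.1185 cm (5 s.f.)

-2.1185 cm


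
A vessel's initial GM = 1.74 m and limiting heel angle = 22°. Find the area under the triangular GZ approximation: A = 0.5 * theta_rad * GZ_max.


Formula: GZ_max = GM * sin(theta); Area = 0.5 * theta_rad * GZ_max
Step 1 — GZ_max = 1.74 * sin(22°) = 1.74 * 0.374607 = 0.651816 m
Step 2 — theta_rad = 22 * pi/180 = 0.383972 rad
Step 3 — Area = 0.5 * 0.383972 * 0.651816 ≈ 0.12514 m·rad (5 s.f.)

0.12514 m·rad


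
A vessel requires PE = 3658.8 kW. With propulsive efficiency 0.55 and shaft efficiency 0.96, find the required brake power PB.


Formula: PB = PE / (eta_D * eta_S)
Step 1 — combined efficiency = eta_D * eta_S = 0.55 * 0.96 = 0.528
Step 2 — PB = 3658.8 / 0.528 ≈ 6929.5 kW (5 s.f.)

6929.5 kW


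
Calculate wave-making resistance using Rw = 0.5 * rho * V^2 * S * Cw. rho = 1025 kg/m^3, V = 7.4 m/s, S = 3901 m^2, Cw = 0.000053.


Formula: Rw = 0.5 * rho * V^2 * S * Cw
Step 1 — V^2 = 7.4^2 = 54.76
Step 2 — 0.5 * rho * V^2 = 0.5 * 1025 * 54.76 = 28064.5
Step 3 — Rw = 28064.5 * 3901 * 0.000053 ≈ 5802.4 N (5 s.f.)

5802.4 N


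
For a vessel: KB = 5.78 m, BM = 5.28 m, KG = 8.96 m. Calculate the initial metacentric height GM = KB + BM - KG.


Formula: GM = KB + BM - KG
Step 1 — KM = KB + BM = 5.78 + 5.28 = 11.06 m
Step 2 — GM = KM - KG = 11.06 - 8.96 = 2.1 m

2.1 m


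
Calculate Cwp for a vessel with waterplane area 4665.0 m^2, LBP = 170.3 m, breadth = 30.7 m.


Formula: Cwp = Aw / (L * B)
Step 1 — L * B = 170.3 * 30.7 = 5228.21 m^2
Step 2 — Cwp = 4665.0 / 5228.21 ≈ 0.89227 (5 s.f.)

0.89227


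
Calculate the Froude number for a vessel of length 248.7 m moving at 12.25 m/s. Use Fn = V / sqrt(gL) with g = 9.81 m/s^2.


Formula: Fn = V / sqrt(g * L)
Step 1 — g * L = 9.81 * 248.7 = 2439.747
Step 2 — sqrt(g * L) = sqrt(2439.747) = 49.393795
Step 3 — Fn = 12.25 / 49.393795 ≈ 0.24801 (5 s.f.)

0.24801


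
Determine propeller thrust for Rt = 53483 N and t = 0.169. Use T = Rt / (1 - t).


Formula: T = Rt / (1 - t)
Step 1 — (1 - t) = 1 - 0.169 = 0.831
Step 2 — T = 53483 / 0.831 ≈ 64360 N (5 s.f.)

64360 N


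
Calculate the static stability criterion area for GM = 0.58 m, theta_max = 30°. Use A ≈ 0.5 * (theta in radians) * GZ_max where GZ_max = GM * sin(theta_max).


Formula: GZ_max = GM * sin(theta); Area = 0.5 * theta_rad * GZ_max
Step 1 — GZ_max = 0.58 * sin(30°) = 0.58 * 0.5 = 0.29 m
Step 2 — theta_rad = 30 * pi/180 = 0.523599 rad
Step 3 — Area = 0.5 * 0.523599 * 0.29 ≈ 0.075922 m·rad (5 s.f.)

0.075922 m·rad
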